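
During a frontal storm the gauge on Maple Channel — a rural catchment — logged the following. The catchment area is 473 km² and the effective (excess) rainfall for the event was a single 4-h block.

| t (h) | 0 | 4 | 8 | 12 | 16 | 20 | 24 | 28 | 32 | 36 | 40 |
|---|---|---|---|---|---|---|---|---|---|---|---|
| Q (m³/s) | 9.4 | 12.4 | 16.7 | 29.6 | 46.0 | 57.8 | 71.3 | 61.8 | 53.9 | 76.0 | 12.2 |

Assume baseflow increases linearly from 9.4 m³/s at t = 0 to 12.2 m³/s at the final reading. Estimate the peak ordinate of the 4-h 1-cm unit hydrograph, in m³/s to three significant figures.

U_p ≈ 64.1 m³/s

Direct runoff: 0.00, 2.72, 6.74, 19.36, 35.48, 47.00, 60.22, 50.44, 42.26, 64.08, 0.00 m³/s; ΣQ_DR = 328.3 m³/s, peak = 64.08 m³/s.
Runoff depth d = ΣQ_DR·Δt / A = 328.3 × 14400 / (473 km²) = 9.995 mm.
The 1-cm UH is the DRH scaled by (10 mm)/d, so U_p = 64.08 × 10/9.995 = 64.1 m³/s.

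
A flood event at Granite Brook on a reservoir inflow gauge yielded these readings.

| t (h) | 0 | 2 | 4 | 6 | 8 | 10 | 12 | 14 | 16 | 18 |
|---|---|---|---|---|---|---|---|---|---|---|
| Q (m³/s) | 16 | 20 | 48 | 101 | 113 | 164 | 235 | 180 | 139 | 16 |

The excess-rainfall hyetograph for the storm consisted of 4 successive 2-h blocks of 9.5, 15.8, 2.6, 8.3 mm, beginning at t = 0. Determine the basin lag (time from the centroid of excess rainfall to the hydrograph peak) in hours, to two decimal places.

t_L ≈ 8.46 h

Centroid of excess rainfall: t_c = Σ P_i·t̄_i / ΣP_i = 3.5359 h (block centres at 1, 3, 5, 7 h).
Hydrograph peak occurs at t = 12 h, so basin lag t_L = 12 − 3.5359 = 8.46 h.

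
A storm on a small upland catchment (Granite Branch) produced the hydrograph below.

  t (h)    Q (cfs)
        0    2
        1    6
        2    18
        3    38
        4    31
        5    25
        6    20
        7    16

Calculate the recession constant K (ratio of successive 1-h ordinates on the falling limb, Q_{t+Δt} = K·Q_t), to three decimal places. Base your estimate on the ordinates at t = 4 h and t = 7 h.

Using the recession-limb readings at t = 4 h and t = 7 h: Q falls from 31 to 16 cfs over 3 intervals.
K = (Q₂/Q₁)^(1/3) = (16/31)^(1/3) = 0.802.

K ≈ 0.802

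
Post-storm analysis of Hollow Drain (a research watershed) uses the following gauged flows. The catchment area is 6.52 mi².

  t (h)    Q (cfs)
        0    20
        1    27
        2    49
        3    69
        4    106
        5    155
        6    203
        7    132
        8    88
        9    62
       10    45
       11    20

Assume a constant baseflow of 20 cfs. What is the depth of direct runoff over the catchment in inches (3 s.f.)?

Direct runoff: 0.0, 7.0, 29.0, 49.0, 86.0, 135.0, 183.0, 112.0, 68.0, 42.0, 25.0, 0.0 cfs; ΣQ_DR = 736.0 cfs.
V = ΣQ_DR · Δt = 736.0 × 3600 s = 2.650 × 10^6 ft³.
Over A = 6.52 mi², depth = V / A = 0.175 in.

d ≈ 0.175 in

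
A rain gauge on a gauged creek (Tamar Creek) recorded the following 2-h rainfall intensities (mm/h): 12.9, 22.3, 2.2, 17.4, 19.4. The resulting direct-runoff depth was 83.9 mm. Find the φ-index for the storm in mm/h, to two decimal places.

Only the 4 blocks with intensity above φ contribute runoff: 12.9, 22.3, 17.4, 19.4 mm/h.
Σ(I−φ)·Δt = d  ⇒  (12.9+22.3+17.4+19.4 − 4φ)·2 = 83.9
φ = (72.00 − 83.9/2) / 4 = 7.51 mm/h.

φ ≈ 7.51 mm/h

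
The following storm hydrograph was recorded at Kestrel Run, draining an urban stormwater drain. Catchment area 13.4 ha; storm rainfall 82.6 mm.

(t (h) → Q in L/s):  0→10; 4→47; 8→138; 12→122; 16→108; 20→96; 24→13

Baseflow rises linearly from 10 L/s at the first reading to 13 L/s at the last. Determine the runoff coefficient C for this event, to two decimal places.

C ≈ 0.59

ΣQ_DR = 453.5 L/s; V = ΣQ_DR·Δt = 6.530 × 10^6 L.
Runoff depth d = V / A = 48.73 mm.
C = d / P = 48.73 / 82.6 = 0.59.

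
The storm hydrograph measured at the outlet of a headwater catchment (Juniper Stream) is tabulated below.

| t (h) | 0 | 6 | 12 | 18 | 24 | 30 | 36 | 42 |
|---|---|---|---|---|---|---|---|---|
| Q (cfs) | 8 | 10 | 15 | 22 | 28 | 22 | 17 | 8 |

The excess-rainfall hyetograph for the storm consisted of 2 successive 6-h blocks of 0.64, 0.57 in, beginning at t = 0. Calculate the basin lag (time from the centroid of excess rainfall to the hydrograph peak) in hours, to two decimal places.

Centroid of excess rainfall: t_c = Σ P_i·t̄_i / ΣP_i = 5.8264 h (block centres at 3, 9 h).
Hydrograph peak occurs at t = 24 h, so basin lag t_L = 24 − 5.8264 = 18.17 h.

t_L ≈ 18.17 h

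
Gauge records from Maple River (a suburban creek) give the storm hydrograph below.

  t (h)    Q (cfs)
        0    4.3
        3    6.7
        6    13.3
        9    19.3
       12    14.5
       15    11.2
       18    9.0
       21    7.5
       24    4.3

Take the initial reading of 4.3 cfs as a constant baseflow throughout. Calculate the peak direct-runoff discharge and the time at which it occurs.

Q_p = 15.0 cfs at t = 9 h

Subtracting baseflow gives direct-runoff ordinates: 0.0, 2.4, 9.0, 15.0, 10.2, 6.9, 4.7, 3.2, 0.0 cfs.
The maximum is 15.0 cfs, occurring at the reading for t = 9 h.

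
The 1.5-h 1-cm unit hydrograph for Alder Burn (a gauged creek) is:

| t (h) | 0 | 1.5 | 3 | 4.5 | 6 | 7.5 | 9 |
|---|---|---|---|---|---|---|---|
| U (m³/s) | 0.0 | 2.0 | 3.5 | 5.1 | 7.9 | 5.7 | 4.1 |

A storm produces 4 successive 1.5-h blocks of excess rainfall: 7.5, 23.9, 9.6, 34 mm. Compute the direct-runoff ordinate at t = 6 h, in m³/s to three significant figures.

Q ≈ 28.3 m³/s

By discrete convolution, Q_j = Σ (P_i / 10 mm) · U_{j−i}.
At t = 6 h (j=4): Q = (7.5/10)·7.9 + (23.9/10)·5.1 + (9.6/10)·3.5 + (34/10)·2.0 = 28.3 m³/s.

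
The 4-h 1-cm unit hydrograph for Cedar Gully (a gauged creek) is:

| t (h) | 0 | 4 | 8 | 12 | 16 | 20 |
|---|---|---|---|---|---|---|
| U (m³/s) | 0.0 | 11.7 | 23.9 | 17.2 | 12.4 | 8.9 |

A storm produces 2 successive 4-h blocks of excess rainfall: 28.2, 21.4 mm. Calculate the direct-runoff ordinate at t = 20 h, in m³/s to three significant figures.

By discrete convolution, Q_j = Σ (P_i / 10 mm) · U_{j−i}.
At t = 20 h (j=5): Q = (28.2/10)·8.9 + (21.4/10)·12.4 = 51.6 m³/s.

Q ≈ 51.6 m³/s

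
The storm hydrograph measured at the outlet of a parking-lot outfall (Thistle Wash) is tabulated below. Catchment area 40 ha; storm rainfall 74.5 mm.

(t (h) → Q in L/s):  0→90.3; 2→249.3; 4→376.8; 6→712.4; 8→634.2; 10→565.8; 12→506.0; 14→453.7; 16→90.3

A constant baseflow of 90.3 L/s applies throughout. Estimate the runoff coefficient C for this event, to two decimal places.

ΣQ_DR = 2866 L/s; V = ΣQ_DR·Δt = 2.064 × 10^7 L.
Runoff depth d = V / A = 51.59 mm.
C = d / P = 51.59 / 74.5 = 0.69.

C ≈ 0.69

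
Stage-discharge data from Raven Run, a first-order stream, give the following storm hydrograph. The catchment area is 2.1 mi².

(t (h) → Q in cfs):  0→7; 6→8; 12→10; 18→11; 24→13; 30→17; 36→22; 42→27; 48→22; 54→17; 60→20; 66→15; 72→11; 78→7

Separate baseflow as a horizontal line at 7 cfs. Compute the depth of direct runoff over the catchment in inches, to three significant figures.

Direct runoff: 0.0, 1.0, 3.0, 4.0, 6.0, 10.0, 15.0, 20.0, 15.0, 10.0, 13.0, 8.0, 4.0, 0.0 cfs; ΣQ_DR = 109.0 cfs.
V = ΣQ_DR · Δt = 109.0 × 21600 s = 2.354 × 10^6 ft³.
Over A = 2.1 mi², depth = V / A = 0.483 in.

d ≈ 0.483 in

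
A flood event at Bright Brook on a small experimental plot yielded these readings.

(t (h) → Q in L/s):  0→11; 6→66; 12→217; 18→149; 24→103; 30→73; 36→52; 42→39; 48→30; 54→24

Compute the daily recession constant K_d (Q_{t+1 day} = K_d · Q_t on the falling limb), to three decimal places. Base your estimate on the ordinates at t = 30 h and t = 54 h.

Between t = 30 h and t = 54 h the flow falls from 73 to 24 L/s over 4×6 h = 24 h.
Per-interval ratio K = (24/73)^(1/4) = 0.7572; K_d = K^(24/6) = 0.329.

K_d ≈ 0.329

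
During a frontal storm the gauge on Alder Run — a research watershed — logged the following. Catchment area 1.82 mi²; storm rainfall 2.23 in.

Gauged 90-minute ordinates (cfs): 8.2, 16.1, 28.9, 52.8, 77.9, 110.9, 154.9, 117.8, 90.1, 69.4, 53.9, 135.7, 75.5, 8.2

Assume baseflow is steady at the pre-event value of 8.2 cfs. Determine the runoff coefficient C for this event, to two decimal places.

C ≈ 0.51

ΣQ_DR = 885.5 cfs; V = ΣQ_DR·Δt = 4.782 × 10^6 ft³.
Runoff depth d = V / A = 1.131 in.
C = d / P = 1.131 / 2.23 = 0.51.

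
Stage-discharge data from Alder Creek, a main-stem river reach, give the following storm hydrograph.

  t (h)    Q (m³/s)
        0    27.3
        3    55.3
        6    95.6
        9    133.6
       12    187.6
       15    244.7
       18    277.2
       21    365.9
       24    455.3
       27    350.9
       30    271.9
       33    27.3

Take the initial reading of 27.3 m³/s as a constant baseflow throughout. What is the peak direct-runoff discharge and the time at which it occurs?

Subtracting baseflow gives direct-runoff ordinates: 0.0, 28.0, 68.3, 106.3, 160.3, 217.4, 249.9, 338.6, 428.0, 323.6, 244.6, 0.0 m³/s.
The maximum is 428.0 m³/s, occurring at the reading for t = 24 h.

Q_p = 428.0 m³/s at t = 24 h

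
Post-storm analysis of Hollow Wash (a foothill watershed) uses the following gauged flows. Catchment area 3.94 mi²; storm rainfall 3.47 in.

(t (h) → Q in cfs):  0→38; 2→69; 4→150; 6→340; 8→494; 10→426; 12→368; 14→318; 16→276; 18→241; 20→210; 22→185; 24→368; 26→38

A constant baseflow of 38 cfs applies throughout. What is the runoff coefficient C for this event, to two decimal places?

C ≈ 0.68

ΣQ_DR = 2989 cfs; V = ΣQ_DR·Δt = 2.152 × 10^7 ft³.
Runoff depth d = V / A = 2.351 in.
C = d / P = 2.351 / 3.47 = 0.68.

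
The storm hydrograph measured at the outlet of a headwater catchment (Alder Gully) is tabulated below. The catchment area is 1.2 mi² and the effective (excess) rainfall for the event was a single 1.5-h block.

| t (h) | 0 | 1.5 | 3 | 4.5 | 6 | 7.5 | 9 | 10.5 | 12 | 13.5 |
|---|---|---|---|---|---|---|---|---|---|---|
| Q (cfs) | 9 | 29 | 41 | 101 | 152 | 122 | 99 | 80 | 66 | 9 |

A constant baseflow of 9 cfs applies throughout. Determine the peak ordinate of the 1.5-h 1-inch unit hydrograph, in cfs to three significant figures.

Direct runoff: 0.0, 20.0, 32.0, 92.0, 143.0, 113.0, 90.0, 71.0, 57.0, 0.0 cfs; ΣQ_DR = 618.0 cfs, peak = 143.0 cfs.
Runoff depth d = ΣQ_DR·Δt / A = 618.0 × 5400 / (1.2 mi²) = 1.197 in.
The 1-inch UH is the DRH scaled by (1 in)/d, so U_p = 143.0 × 1/1.197 = 119 cfs.

U_p ≈ 119 cfs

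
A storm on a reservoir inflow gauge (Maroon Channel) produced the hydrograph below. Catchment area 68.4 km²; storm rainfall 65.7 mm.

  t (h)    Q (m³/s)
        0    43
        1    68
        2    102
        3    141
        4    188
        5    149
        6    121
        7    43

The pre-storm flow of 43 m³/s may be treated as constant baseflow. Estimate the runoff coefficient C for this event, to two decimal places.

C ≈ 0.41

ΣQ_DR = 511.0 m³/s; V = ΣQ_DR·Δt = 1.840 × 10^6 m³.
Runoff depth d = V / A = 26.89 mm.
C = d / P = 26.89 / 65.7 = 0.41.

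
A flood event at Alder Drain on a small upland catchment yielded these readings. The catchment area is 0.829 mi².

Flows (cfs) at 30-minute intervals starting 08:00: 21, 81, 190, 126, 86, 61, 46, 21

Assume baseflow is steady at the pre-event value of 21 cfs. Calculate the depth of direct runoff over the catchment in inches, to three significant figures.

Direct runoff: 0.0, 60.0, 169.0, 105.0, 65.0, 40.0, 25.0, 0.0 cfs; ΣQ_DR = 464.0 cfs.
V = ΣQ_DR · Δt = 464.0 × 1800 s = 8.352 × 10^5 ft³.
Over A = 0.829 mi², depth = V / A = 0.434 in.

d ≈ 0.434 in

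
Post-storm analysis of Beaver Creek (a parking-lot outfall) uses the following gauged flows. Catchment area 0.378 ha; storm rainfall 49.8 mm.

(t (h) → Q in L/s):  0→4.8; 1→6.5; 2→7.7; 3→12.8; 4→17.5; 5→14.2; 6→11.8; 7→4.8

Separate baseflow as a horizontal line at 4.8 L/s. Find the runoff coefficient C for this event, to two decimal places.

C ≈ 0.80

ΣQ_DR = 41.70 L/s; V = ΣQ_DR·Δt = 1.501 × 10^5 L.
Runoff depth d = V / A = 39.71 mm.
C = d / P = 39.71 / 49.8 = 0.80.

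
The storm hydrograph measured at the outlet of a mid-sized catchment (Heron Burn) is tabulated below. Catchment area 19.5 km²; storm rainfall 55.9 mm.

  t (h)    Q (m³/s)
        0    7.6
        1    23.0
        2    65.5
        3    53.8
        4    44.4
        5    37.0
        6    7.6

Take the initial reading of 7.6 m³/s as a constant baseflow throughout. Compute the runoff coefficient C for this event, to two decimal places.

ΣQ_DR = 185.7 m³/s; V = ΣQ_DR·Δt = 6.685 × 10^5 m³.
Runoff depth d = V / A = 34.28 mm.
C = d / P = 34.28 / 55.9 = 0.61.

C ≈ 0.61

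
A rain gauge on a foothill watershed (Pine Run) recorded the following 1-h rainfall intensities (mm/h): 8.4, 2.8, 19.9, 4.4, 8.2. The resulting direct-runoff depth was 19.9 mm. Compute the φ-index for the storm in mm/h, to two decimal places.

φ ≈ 5.53 mm/h

Only the 3 blocks with intensity above φ contribute runoff: 8.4, 19.9, 8.2 mm/h.
Σ(I−φ)·Δt = d  ⇒  (8.4+19.9+8.2 − 3φ)·1 = 19.9
φ = (36.50 − 19.9/1) / 3 = 5.53 mm/h.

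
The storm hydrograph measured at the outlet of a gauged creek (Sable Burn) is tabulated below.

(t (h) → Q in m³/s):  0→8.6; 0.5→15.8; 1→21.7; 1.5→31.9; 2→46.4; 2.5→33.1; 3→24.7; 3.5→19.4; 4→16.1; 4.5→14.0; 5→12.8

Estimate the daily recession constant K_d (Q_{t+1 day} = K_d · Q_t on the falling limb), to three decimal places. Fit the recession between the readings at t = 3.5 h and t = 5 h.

Between t = 3.5 h and t = 5 h the flow falls from 19.4 to 12.8 m³/s over 3×0.5 h = 1.5 h.
Per-interval ratio K = (12.8/19.4)^(1/3) = 0.8706; K_d = K^(24/0.5) = 0.001.

K_d ≈ 0.001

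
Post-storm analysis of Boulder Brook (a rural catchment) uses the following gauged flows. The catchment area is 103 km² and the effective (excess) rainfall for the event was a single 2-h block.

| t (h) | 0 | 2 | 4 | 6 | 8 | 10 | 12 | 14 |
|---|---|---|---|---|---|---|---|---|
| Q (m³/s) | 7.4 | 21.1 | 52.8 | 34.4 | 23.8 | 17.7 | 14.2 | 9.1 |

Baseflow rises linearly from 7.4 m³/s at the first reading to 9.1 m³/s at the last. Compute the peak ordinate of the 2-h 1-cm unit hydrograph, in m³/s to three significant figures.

U_p ≈ 56.1 m³/s

Direct runoff: 0.00, 13.46, 44.91, 26.27, 15.43, 9.09, 5.34, 0.00 m³/s; ΣQ_DR = 114.5 m³/s, peak = 44.91 m³/s.
Runoff depth d = ΣQ_DR·Δt / A = 114.5 × 7200 / (103 km²) = 8.004 mm.
The 1-cm UH is the DRH scaled by (10 mm)/d, so U_p = 44.91 × 10/8.004 = 56.1 m³/s.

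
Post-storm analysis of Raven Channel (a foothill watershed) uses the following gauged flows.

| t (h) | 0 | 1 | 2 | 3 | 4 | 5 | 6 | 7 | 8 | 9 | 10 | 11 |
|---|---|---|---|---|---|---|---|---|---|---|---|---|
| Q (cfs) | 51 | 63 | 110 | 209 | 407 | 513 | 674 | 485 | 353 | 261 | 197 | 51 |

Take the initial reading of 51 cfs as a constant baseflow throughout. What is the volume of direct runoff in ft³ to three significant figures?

V ≈ 9.94 × 10^6 ft³

Direct-runoff ordinates (Q − Q_b): 0.0, 12.0, 59.0, 158.0, 356.0, 462.0, 623.0, 434.0, 302.0, 210.0, 146.0, 0.0 cfs.
ΣQ_DR = 2762 cfs.
With Δt = 1 h = 3600 s, V = ΣQ_DR · Δt = 2762 × 3600 = 9.94 × 10^6 ft³.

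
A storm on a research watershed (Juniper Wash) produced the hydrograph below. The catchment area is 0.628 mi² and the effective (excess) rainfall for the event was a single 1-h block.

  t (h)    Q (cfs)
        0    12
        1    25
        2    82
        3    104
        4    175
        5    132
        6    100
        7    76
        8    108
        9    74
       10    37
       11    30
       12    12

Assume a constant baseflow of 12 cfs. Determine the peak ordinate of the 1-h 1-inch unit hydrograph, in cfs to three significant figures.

U_p ≈ 81.5 cfs

Direct runoff: 0.0, 13.0, 70.0, 92.0, 163.0, 120.0, 88.0, 64.0, 96.0, 62.0, 25.0, 18.0, 0.0 cfs; ΣQ_DR = 811.0 cfs, peak = 163.0 cfs.
Runoff depth d = ΣQ_DR·Δt / A = 811.0 × 3600 / (0.628 mi²) = 2.001 in.
The 1-inch UH is the DRH scaled by (1 in)/d, so U_p = 163.0 × 1/2.001 = 81.5 cfs.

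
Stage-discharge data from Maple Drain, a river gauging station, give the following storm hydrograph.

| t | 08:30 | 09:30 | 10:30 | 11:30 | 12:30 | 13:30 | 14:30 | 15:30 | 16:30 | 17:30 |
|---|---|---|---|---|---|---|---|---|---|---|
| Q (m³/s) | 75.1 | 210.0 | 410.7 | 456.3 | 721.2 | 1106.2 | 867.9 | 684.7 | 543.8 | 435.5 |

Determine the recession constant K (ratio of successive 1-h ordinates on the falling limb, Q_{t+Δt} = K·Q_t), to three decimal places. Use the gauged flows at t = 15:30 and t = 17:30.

Using the recession-limb readings at t = 15:30 and t = 17:30: Q falls from 684.7 to 435.5 m³/s over 2 intervals.
K = (Q₂/Q₁)^(1/2) = (435.5/684.7)^(1/2) = 0.798.

K ≈ 0.798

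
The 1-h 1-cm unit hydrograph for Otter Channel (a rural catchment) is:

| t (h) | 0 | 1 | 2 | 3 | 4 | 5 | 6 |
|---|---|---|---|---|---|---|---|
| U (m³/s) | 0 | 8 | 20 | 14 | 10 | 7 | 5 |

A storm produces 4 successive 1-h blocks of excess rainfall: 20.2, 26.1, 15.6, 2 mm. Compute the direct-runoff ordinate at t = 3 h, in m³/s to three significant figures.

Q ≈ 93.0 m³/s

By discrete convolution, Q_j = Σ (P_i / 10 mm) · U_{j−i}.
At t = 3 h (j=3): Q = (20.2/10)·14 + (26.1/10)·20 + (15.6/10)·8 + (2/10)·0 = 93.0 m³/s.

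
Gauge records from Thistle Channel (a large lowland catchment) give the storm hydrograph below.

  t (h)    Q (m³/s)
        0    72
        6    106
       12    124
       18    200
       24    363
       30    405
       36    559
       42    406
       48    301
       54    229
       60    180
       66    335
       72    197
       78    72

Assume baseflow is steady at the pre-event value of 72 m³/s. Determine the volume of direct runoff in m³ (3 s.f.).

V ≈ 5.49 × 10^7 m³

Direct-runoff ordinates (Q − Q_b): 0.0, 34.0, 52.0, 128.0, 291.0, 333.0, 487.0, 334.0, 229.0, 157.0, 108.0, 263.0, 125.0, 0.0 m³/s.
ΣQ_DR = 2541 m³/s.
With Δt = 6 h = 21600 s, V = ΣQ_DR · Δt = 2541 × 21600 = 5.49 × 10^7 m³.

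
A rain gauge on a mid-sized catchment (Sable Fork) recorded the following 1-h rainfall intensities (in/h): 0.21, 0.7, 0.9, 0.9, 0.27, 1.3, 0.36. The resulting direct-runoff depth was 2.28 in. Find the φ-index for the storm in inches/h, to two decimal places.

Only the 4 blocks with intensity above φ contribute runoff: 0.7, 0.9, 0.9, 1.3 in/h.
Σ(I−φ)·Δt = d  ⇒  (0.7+0.9+0.9+1.3 − 4φ)·1 = 2.28
φ = (3.800 − 2.28/1) / 4 = 0.38 in/h.

φ ≈ 0.38 in/h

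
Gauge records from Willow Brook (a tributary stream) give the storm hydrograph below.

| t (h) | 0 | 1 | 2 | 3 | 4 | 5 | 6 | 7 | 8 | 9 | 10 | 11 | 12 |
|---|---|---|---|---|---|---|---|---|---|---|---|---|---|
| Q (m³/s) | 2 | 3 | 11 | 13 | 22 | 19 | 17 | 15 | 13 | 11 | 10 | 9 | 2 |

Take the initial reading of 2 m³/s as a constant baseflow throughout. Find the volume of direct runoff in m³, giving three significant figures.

V ≈ 4.36 × 10^5 m³

Direct-runoff ordinates (Q − Q_b): 0.0, 1.0, 9.0, 11.0, 20.0, 17.0, 15.0, 13.0, 11.0, 9.0, 8.0, 7.0, 0.0 m³/s.
ΣQ_DR = 121.0 m³/s.
With Δt = 1 h = 3600 s, V = ΣQ_DR · Δt = 121.0 × 3600 = 4.36 × 10^5 m³.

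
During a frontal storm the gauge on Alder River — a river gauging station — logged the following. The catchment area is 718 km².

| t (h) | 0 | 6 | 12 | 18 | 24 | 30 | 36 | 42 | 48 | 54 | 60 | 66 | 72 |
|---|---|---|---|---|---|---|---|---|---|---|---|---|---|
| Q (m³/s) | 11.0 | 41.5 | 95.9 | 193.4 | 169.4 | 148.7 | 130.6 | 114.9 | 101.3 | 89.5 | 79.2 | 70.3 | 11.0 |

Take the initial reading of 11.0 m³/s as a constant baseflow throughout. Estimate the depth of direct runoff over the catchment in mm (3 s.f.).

Direct runoff: 0.0, 30.5, 84.9, 182.4, 158.4, 137.7, 119.6, 103.9, 90.3, 78.5, 68.2, 59.3, 0.0 m³/s; ΣQ_DR = 1114 m³/s.
V = ΣQ_DR · Δt = 1114 × 21600 s = 2.406 × 10^7 m³.
Over A = 718 km², depth = V / A = 33.5 mm.

d ≈ 33.5 mm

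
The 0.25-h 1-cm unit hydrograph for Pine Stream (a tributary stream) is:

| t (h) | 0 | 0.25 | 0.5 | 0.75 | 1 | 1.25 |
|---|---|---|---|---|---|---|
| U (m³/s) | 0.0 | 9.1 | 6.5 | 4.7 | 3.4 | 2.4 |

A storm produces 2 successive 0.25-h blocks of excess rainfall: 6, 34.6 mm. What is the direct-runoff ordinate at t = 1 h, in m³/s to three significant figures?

By discrete convolution, Q_j = Σ (P_i / 10 mm) · U_{j−i}.
At t = 1 h (j=4): Q = (6/10)·3.4 + (34.6/10)·4.7 = 18.3 m³/s.

Q ≈ 18.3 m³/s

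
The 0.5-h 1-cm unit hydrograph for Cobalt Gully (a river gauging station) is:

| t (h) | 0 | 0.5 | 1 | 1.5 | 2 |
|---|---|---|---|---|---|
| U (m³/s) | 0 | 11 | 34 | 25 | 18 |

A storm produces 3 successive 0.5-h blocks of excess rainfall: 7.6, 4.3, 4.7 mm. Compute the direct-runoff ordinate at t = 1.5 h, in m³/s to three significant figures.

Q ≈ 38.8 m³/s

By discrete convolution, Q_j = Σ (P_i / 10 mm) · U_{j−i}.
At t = 1.5 h (j=3): Q = (7.6/10)·25 + (4.3/10)·34 + (4.7/10)·11 = 38.8 m³/s.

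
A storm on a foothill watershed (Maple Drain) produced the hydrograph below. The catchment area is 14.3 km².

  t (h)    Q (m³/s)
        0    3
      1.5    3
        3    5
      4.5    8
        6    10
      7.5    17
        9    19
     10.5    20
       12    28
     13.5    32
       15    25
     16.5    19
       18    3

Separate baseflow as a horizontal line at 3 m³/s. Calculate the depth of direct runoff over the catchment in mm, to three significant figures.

d ≈ 57.8 mm

Direct runoff: 0.0, 0.0, 2.0, 5.0, 7.0, 14.0, 16.0, 17.0, 25.0, 29.0, 22.0, 16.0, 0.0 m³/s; ΣQ_DR = 153.0 m³/s.
V = ΣQ_DR · Δt = 153.0 × 5400 s = 8.262 × 10^5 m³.
Over A = 14.3 km², depth = V / A = 57.8 mm.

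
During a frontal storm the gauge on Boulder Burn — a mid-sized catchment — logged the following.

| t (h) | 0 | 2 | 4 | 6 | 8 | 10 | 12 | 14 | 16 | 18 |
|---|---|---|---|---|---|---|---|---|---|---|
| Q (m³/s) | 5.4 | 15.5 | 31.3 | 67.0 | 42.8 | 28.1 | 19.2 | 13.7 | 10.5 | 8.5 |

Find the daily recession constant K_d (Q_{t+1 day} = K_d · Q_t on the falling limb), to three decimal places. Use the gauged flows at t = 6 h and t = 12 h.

Between t = 6 h and t = 12 h the flow falls from 67.0 to 19.2 m³/s over 3×2 h = 6 h.
Per-interval ratio K = (19.2/67.0)^(1/3) = 0.6593; K_d = K^(24/2) = 0.007.

K_d ≈ 0.007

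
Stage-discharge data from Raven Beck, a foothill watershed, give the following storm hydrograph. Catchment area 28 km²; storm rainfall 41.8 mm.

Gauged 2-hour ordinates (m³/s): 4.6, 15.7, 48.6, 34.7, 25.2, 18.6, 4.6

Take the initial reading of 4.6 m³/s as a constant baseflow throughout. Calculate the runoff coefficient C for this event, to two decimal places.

ΣQ_DR = 119.8 m³/s; V = ΣQ_DR·Δt = 8.626 × 10^5 m³.
Runoff depth d = V / A = 30.81 mm.
C = d / P = 30.81 / 41.8 = 0.74.

C ≈ 0.74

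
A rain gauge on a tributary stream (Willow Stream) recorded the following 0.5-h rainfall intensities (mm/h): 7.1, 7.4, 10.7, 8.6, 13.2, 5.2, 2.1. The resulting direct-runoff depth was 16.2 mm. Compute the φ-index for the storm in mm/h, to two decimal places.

φ ≈ 3.30 mm/h

Only the 6 blocks with intensity above φ contribute runoff: 7.1, 7.4, 10.7, 8.6, 13.2, 5.2 mm/h.
Σ(I−φ)·Δt = d  ⇒  (7.1+7.4+10.7+8.6+13.2+5.2 − 6φ)·0.5 = 16.2
φ = (52.20 − 16.2/0.5) / 6 = 3.30 mm/h.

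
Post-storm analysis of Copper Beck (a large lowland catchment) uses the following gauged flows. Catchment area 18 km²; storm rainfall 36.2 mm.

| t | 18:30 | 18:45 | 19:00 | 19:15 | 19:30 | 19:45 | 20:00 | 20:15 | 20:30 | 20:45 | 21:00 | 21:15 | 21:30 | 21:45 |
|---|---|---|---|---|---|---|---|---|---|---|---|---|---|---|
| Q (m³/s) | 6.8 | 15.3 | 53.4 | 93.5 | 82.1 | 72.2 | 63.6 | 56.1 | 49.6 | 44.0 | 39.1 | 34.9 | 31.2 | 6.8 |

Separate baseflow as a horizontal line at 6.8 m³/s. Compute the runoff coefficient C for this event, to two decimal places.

C ≈ 0.76

ΣQ_DR = 553.4 m³/s; V = ΣQ_DR·Δt = 4.981 × 10^5 m³.
Runoff depth d = V / A = 27.67 mm.
C = d / P = 27.67 / 36.2 = 0.76.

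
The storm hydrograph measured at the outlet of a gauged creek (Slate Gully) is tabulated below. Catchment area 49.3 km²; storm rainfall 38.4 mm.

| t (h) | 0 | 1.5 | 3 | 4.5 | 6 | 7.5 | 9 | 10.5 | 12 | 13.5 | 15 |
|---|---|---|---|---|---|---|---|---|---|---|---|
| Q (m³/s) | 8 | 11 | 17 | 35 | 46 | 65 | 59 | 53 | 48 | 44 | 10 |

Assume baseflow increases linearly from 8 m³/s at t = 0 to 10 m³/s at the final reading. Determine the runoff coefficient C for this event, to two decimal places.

C ≈ 0.85

ΣQ_DR = 297.0 m³/s; V = ΣQ_DR·Δt = 1.604 × 10^6 m³.
Runoff depth d = V / A = 32.53 mm.
C = d / P = 32.53 / 38.4 = 0.85.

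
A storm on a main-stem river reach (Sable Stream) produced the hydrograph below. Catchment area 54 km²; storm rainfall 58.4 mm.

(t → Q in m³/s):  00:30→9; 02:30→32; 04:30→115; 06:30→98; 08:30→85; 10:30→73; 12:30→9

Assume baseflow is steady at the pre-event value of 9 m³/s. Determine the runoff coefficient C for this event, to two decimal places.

ΣQ_DR = 358.0 m³/s; V = ΣQ_DR·Δt = 2.578 × 10^6 m³.
Runoff depth d = V / A = 47.73 mm.
C = d / P = 47.73 / 58.4 = 0.82.

C ≈ 0.82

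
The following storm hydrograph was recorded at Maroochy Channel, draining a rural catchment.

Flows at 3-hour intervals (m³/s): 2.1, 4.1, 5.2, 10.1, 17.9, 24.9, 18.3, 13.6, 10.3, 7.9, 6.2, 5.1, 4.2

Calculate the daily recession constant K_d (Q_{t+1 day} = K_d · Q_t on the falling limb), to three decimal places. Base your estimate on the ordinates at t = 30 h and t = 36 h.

Between t = 30 h and t = 36 h the flow falls from 6.2 to 4.2 m³/s over 2×3 h = 6 h.
Per-interval ratio K = (4.2/6.2)^(1/2) = 0.8231; K_d = K^(24/3) = 0.211.

K_d ≈ 0.211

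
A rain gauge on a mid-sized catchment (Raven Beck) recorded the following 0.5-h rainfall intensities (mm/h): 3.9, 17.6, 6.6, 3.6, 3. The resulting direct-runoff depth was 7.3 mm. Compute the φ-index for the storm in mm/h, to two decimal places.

Only the 2 blocks with intensity above φ contribute runoff: 17.6, 6.6 mm/h.
Σ(I−φ)·Δt = d  ⇒  (17.6+6.6 − 2φ)·0.5 = 7.3
φ = (24.20 − 7.3/0.5) / 2 = 4.80 mm/h.

φ ≈ 4.80 mm/h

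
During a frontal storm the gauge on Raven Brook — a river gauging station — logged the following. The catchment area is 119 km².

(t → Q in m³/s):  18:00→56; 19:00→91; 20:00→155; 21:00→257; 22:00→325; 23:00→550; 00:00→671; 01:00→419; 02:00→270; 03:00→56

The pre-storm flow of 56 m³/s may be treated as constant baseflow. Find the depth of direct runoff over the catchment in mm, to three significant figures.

Direct runoff: 0.0, 35.0, 99.0, 201.0, 269.0, 494.0, 615.0, 363.0, 214.0, 0.0 m³/s; ΣQ_DR = 2290 m³/s.
V = ΣQ_DR · Δt = 2290 × 3600 s = 8.244 × 10^6 m³.
Over A = 119 km², depth = V / A = 69.3 mm.

d ≈ 69.3 mm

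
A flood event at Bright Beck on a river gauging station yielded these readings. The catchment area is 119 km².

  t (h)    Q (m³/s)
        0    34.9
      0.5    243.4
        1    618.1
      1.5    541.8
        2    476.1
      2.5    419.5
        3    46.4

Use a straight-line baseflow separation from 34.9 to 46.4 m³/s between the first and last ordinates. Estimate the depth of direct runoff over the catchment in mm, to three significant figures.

Direct runoff: 0.00, 206.58, 579.37, 501.15, 433.53, 375.02, 0.00 m³/s; ΣQ_DR = 2096 m³/s.
V = ΣQ_DR · Δt = 2096 × 1800 s = 3.772 × 10^6 m³.
Over A = 119 km², depth = V / A = 31.7 mm.

d ≈ 31.7 mm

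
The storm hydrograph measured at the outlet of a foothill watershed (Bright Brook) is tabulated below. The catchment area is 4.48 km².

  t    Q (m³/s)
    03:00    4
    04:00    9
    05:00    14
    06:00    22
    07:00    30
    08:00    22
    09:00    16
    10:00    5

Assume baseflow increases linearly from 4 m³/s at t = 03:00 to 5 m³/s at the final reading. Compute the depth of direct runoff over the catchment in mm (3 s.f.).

Direct runoff: 0.00, 4.86, 9.71, 17.57, 25.43, 17.29, 11.14, 0.00 m³/s; ΣQ_DR = 86.00 m³/s.
V = ΣQ_DR · Δt = 86.00 × 3600 s = 3.096 × 10^5 m³.
Over A = 4.48 km², depth = V / A = 69.1 mm.

d ≈ 69.1 mm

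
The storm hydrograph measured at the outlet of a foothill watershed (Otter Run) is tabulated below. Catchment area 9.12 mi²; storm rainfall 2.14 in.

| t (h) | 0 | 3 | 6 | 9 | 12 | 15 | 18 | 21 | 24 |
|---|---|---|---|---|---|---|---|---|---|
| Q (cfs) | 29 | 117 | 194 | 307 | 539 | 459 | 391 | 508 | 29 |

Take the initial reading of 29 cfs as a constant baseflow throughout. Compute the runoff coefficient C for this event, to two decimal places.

ΣQ_DR = 2312 cfs; V = ΣQ_DR·Δt = 2.497 × 10^7 ft³.
Runoff depth d = V / A = 1.178 in.
C = d / P = 1.178 / 2.14 = 0.55.

C ≈ 0.55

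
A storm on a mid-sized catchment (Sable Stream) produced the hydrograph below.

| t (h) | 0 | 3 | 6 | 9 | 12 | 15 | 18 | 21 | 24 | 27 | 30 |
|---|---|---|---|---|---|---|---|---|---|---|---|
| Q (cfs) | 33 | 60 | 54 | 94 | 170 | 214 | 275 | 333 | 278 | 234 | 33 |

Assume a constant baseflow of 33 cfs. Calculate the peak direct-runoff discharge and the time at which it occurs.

Subtracting baseflow gives direct-runoff ordinates: 0.0, 27.0, 21.0, 61.0, 137.0, 181.0, 242.0, 300.0, 245.0, 201.0, 0.0 cfs.
The maximum is 300.0 cfs, occurring at the reading for t = 21 h.

Q_p = 300.0 cfs at t = 21 h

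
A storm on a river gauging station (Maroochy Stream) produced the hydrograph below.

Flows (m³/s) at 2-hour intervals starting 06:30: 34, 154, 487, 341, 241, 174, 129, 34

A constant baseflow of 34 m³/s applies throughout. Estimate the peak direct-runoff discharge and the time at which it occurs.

Q_p = 453.0 m³/s at t = 10:30

Subtracting baseflow gives direct-runoff ordinates: 0.0, 120.0, 453.0, 307.0, 207.0, 140.0, 95.0, 0.0 m³/s.
The maximum is 453.0 m³/s, occurring at the reading for t = 10:30.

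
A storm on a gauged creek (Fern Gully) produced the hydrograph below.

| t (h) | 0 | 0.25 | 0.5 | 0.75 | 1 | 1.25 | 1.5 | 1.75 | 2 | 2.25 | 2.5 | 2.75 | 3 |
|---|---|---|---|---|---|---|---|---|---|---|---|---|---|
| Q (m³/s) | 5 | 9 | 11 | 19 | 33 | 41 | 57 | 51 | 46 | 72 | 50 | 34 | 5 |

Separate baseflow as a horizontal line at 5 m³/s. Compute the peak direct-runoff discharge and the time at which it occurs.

Subtracting baseflow gives direct-runoff ordinates: 0.0, 4.0, 6.0, 14.0, 28.0, 36.0, 52.0, 46.0, 41.0, 67.0, 45.0, 29.0, 0.0 m³/s.
The maximum is 67.0 m³/s, occurring at the reading for t = 2.25 h.

Q_p = 67.0 m³/s at t = 2.25 h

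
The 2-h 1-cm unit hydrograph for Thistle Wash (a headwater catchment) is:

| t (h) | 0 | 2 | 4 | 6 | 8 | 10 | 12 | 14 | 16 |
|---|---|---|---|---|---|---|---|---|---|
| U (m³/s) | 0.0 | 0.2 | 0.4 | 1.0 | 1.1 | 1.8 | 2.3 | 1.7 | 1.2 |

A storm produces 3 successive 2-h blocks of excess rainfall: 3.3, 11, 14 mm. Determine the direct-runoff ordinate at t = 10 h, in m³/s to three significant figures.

By discrete convolution, Q_j = Σ (P_i / 10 mm) · U_{j−i}.
At t = 10 h (j=5): Q = (3.3/10)·1.8 + (11/10)·1.1 + (14/10)·1.0 = 3.20 m³/s.

Q ≈ 3.20 m³/s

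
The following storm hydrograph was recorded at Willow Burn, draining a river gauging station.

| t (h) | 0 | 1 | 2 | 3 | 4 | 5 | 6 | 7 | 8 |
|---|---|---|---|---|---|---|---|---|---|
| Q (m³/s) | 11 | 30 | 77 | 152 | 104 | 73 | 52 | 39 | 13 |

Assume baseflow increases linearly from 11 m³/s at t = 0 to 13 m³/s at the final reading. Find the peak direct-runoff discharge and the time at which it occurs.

Q_p = 140.25 m³/s at t = 3 h

Subtracting baseflow gives direct-runoff ordinates: 0.00, 18.75, 65.50, 140.25, 92.00, 60.75, 39.50, 26.25, 0.00 m³/s.
The maximum is 140.25 m³/s, occurring at the reading for t = 3 h.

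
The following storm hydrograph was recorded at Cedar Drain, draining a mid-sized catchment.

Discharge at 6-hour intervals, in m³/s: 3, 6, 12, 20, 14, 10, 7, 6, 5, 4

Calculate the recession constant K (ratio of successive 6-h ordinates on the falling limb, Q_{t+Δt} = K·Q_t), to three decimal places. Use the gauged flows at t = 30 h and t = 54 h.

K ≈ 0.795

Using the recession-limb readings at t = 30 h and t = 54 h: Q falls from 10 to 4 m³/s over 4 intervals.
K = (Q₂/Q₁)^(1/4) = (4/10)^(1/4) = 0.795.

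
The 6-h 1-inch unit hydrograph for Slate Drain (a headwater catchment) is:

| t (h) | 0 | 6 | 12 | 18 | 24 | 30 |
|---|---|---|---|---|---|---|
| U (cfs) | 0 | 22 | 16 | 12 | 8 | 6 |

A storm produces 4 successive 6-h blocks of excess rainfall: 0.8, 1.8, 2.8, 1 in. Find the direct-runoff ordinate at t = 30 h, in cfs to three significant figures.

By discrete convolution, Q_j = Σ (P_i / 1 in) · U_{j−i}.
At t = 30 h (j=5): Q = (0.8/1)·6 + (1.8/1)·8 + (2.8/1)·12 + (1/1)·16 = 68.8 cfs.

Q ≈ 68.8 cfs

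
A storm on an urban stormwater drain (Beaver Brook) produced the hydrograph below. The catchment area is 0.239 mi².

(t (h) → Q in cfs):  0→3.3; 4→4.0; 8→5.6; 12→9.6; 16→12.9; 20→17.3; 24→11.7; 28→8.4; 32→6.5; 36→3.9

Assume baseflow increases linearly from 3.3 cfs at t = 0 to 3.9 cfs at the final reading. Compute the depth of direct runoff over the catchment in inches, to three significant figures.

Direct runoff: 0.00, 0.63, 2.17, 6.10, 9.33, 13.67, 8.00, 4.63, 2.67, 0.00 cfs; ΣQ_DR = 47.20 cfs.
V = ΣQ_DR · Δt = 47.20 × 14400 s = 6.797 × 10^5 ft³.
Over A = 0.239 mi², depth = V / A = 1.22 in.

d ≈ 1.22 in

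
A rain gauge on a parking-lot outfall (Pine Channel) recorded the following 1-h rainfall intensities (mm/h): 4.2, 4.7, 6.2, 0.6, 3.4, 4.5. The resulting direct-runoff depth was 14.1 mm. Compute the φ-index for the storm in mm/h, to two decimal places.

Only the 5 blocks with intensity above φ contribute runoff: 4.2, 4.7, 6.2, 3.4, 4.5 mm/h.
Σ(I−φ)·Δt = d  ⇒  (4.2+4.7+6.2+3.4+4.5 − 5φ)·1 = 14.1
φ = (23.00 − 14.1/1) / 5 = 1.78 mm/h.

φ ≈ 1.78 mm/h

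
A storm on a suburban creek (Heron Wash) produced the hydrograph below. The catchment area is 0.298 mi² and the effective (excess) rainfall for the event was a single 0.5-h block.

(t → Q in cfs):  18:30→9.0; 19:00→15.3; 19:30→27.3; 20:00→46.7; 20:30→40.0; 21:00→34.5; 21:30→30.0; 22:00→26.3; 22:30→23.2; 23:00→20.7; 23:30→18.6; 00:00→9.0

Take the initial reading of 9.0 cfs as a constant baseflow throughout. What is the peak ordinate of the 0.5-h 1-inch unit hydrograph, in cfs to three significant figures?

Direct runoff: 0.0, 6.3, 18.3, 37.7, 31.0, 25.5, 21.0, 17.3, 14.2, 11.7, 9.6, 0.0 cfs; ΣQ_DR = 192.6 cfs, peak = 37.7 cfs.
Runoff depth d = ΣQ_DR·Δt / A = 192.6 × 1800 / (0.298 mi²) = 0.5008 in.
The 1-inch UH is the DRH scaled by (1 in)/d, so U_p = 37.7 × 1/0.5008 = 75.3 cfs.

U_p ≈ 75.3 cfs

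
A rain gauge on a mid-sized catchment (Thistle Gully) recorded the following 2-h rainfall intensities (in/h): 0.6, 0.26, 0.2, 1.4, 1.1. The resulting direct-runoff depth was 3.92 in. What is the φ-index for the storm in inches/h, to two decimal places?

φ ≈ 0.38 in/h

Only the 3 blocks with intensity above φ contribute runoff: 0.6, 1.4, 1.1 in/h.
Σ(I−φ)·Δt = d  ⇒  (0.6+1.4+1.1 − 3φ)·2 = 3.92
φ = (3.100 − 3.92/2) / 3 = 0.38 in/h.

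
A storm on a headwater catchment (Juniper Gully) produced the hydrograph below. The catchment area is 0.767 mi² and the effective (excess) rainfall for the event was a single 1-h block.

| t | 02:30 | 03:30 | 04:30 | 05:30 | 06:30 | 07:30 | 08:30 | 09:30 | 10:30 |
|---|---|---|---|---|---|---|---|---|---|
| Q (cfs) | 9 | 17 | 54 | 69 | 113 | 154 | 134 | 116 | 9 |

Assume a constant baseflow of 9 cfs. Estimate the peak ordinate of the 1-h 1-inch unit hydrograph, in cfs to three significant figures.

U_p ≈ 121 cfs

Direct runoff: 0.0, 8.0, 45.0, 60.0, 104.0, 145.0, 125.0, 107.0, 0.0 cfs; ΣQ_DR = 594.0 cfs, peak = 145.0 cfs.
Runoff depth d = ΣQ_DR·Δt / A = 594.0 × 3600 / (0.767 mi²) = 1.200 in.
The 1-inch UH is the DRH scaled by (1 in)/d, so U_p = 145.0 × 1/1.200 = 121 cfs.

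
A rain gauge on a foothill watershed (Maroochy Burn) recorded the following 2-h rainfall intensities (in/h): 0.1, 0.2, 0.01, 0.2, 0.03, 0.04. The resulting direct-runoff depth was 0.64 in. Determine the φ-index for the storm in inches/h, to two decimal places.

φ ≈ 0.06 in/h

Only the 3 blocks with intensity above φ contribute runoff: 0.1, 0.2, 0.2 in/h.
Σ(I−φ)·Δt = d  ⇒  (0.1+0.2+0.2 − 3φ)·2 = 0.64
φ = (0.5000 − 0.64/2) / 3 = 0.06 in/h.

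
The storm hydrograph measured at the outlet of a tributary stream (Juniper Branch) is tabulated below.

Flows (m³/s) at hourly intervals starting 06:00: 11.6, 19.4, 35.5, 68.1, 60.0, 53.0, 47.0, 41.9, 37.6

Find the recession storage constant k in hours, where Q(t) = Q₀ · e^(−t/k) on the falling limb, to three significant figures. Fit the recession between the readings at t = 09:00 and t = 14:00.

On the falling limb, Q drops from 68.1 to 37.6 m³/s between t = 09:00 and t = 14:00 (Δt = 5 h).
k = −Δt / ln(Q₂/Q₁) = −5 / ln(37.6/68.1) = 8.42 h.

k ≈ 8.42 h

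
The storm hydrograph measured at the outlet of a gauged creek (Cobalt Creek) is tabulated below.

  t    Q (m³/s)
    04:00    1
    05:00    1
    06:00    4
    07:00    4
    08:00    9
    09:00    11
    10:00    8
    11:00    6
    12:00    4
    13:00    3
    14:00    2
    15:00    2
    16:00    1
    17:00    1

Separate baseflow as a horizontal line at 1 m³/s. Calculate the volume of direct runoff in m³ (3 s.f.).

Direct-runoff ordinates (Q − Q_b): 0.0, 0.0, 3.0, 3.0, 8.0, 10.0, 7.0, 5.0, 3.0, 2.0, 1.0, 1.0, 0.0, 0.0 m³/s.
ΣQ_DR = 43.00 m³/s.
With Δt = 1 h = 3600 s, V = ΣQ_DR · Δt = 43.00 × 3600 = 1.55 × 10^5 m³.

V ≈ 1.55 × 10^5 m³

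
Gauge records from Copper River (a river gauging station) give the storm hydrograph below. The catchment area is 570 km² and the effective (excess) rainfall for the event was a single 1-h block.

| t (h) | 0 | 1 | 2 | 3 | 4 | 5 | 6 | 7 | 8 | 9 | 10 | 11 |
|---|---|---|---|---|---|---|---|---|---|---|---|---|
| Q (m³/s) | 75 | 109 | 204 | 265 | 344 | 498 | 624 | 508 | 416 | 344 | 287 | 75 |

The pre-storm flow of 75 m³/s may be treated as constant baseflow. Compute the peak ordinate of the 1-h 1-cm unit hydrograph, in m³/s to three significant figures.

Direct runoff: 0.0, 34.0, 129.0, 190.0, 269.0, 423.0, 549.0, 433.0, 341.0, 269.0, 212.0, 0.0 m³/s; ΣQ_DR = 2849 m³/s, peak = 549.0 m³/s.
Runoff depth d = ΣQ_DR·Δt / A = 2849 × 3600 / (570 km²) = 17.99 mm.
The 1-cm UH is the DRH scaled by (10 mm)/d, so U_p = 549.0 × 10/17.99 = 305 m³/s.

U_p ≈ 305 m³/s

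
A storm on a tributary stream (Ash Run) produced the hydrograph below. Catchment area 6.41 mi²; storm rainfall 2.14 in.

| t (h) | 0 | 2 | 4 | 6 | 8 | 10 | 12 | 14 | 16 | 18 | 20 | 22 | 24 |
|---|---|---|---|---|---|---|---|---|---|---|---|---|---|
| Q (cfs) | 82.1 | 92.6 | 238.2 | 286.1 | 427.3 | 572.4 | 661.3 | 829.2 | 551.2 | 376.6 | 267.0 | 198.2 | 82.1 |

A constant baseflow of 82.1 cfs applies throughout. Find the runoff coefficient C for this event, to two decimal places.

C ≈ 0.81

ΣQ_DR = 3597 cfs; V = ΣQ_DR·Δt = 2.590 × 10^7 ft³.
Runoff depth d = V / A = 1.739 in.
C = d / P = 1.739 / 2.14 = 0.81.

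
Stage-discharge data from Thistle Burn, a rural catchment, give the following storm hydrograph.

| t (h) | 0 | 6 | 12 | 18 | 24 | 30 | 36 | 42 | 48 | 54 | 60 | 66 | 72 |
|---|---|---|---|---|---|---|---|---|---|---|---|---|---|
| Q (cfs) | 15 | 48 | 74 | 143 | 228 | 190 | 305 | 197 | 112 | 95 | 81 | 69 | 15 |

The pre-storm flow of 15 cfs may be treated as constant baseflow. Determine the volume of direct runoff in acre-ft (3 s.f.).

V ≈ 683 acre-ft

Direct-runoff ordinates (Q − Q_b): 0.0, 33.0, 59.0, 128.0, 213.0, 175.0, 290.0, 182.0, 97.0, 80.0, 66.0, 54.0, 0.0 cfs.
ΣQ_DR = 1377 cfs.
With Δt = 6 h = 21600 s, V = ΣQ_DR · Δt = 1377 × 21600 = 2.97 × 10^7 ft³ = 683 acre-ft.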